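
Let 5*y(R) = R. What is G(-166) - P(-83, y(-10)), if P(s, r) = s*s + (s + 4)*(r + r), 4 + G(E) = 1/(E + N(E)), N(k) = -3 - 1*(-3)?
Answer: -1196695/166 ≈ -7209.0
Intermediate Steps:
y(R) = R/5
N(k) = 0 (N(k) = -3 + 3 = 0)
G(E) = -4 + 1/E (G(E) = -4 + 1/(E + 0) = -4 + 1/E)
P(s, r) = s² + 2*r*(4 + s) (P(s, r) = s² + (4 + s)*(2*r) = s² + 2*r*(4 + s))
G(-166) - P(-83, y(-10)) = (-4 + 1/(-166)) - ((-83)² + 8*((⅕)*(-10)) + 2*((⅕)*(-10))*(-83)) = (-4 - 1/166) - (6889 + 8*(-2) + 2*(-2)*(-83)) = -665/166 - (6889 - 16 + 332) = -665/166 - 1*7205 = -665/166 - 7205 = -1196695/166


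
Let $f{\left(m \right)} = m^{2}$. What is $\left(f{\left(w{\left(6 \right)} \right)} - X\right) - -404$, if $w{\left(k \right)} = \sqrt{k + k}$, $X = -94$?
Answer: $510$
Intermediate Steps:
$w{\left(k \right)} = \sqrt{2} \sqrt{k}$ ($w{\left(k \right)} = \sqrt{2 k} = \sqrt{2} \sqrt{k}$)
$\left(f{\left(w{\left(6 \right)} \right)} - X\right) - -404 = \left(\left(\sqrt{2} \sqrt{6}\right)^{2} - -94\right) - -404 = \left(\left(2 \sqrt{3}\right)^{2} + 94\right) + 404 = \left(12 + 94\right) + 404 = 106 + 404 = 510$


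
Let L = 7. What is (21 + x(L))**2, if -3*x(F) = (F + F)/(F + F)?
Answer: 3844/9 ≈ 427.11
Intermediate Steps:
x(F) = -1/3 (x(F) = -(F + F)/(3*(F + F)) = -2*F/(3*(2*F)) = -2*F*1/(2*F)/3 = -1/3*1 = -1/3)
(21 + x(L))**2 = (21 - 1/3)**2 = (62/3)**2 = 3844/9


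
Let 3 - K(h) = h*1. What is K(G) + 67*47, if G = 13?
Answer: 3139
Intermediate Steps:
K(h) = 3 - h
K(G) + 67*47 = (3 - 1*13) + 67*47 = (3 - 13) + 3149 = -10 + 3149 = 3139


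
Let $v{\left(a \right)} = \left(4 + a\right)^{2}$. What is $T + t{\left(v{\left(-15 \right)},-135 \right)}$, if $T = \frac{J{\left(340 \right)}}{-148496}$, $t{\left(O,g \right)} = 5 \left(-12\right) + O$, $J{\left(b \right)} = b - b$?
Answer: $61$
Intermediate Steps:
$J{\left(b \right)} = 0$
$t{\left(O,g \right)} = -60 + O$
$T = 0$ ($T = \frac{0}{-148496} = 0 \left(- \frac{1}{148496}\right) = 0$)
$T + t{\left(v{\left(-15 \right)},-135 \right)} = 0 - \left(60 - \left(4 - 15\right)^{2}\right) = 0 - \left(60 - \left(-11\right)^{2}\right) = 0 + \left(-60 + 121\right) = 0 + 61 = 61$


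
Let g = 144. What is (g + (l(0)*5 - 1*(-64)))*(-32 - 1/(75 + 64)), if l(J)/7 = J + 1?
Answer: -1081107/139 ≈ -7777.8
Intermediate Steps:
l(J) = 7 + 7*J (l(J) = 7*(J + 1) = 7*(1 + J) = 7 + 7*J)
(g + (l(0)*5 - 1*(-64)))*(-32 - 1/(75 + 64)) = (144 + ((7 + 7*0)*5 - 1*(-64)))*(-32 - 1/(75 + 64)) = (144 + ((7 + 0)*5 + 64))*(-32 - 1/139) = (144 + (7*5 + 64))*(-32 - 1*1/139) = (144 + (35 + 64))*(-32 - 1/139) = (144 + 99)*(-4449/139) = 243*(-4449/139) = -1081107/139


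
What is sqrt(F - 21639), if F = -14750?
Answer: I*sqrt(36389) ≈ 190.76*I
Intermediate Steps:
sqrt(F - 21639) = sqrt(-14750 - 21639) = sqrt(-36389) = I*sqrt(36389)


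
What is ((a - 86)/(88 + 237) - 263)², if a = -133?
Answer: 7343461636/105625 ≈ 69524.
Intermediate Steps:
((a - 86)/(88 + 237) - 263)² = ((-133 - 86)/(88 + 237) - 263)² = (-219/325 - 263)² = (-85694/325)² = 7343461636/105625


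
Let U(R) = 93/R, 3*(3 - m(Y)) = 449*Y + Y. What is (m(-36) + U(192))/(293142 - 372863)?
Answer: -345823/5102144 ≈ -0.067780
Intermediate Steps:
m(Y) = 3 - 150*Y (m(Y) = 3 - (449*Y + Y)/3 = 3 - 150*Y)
(m(-36) + U(192))/(293142 - 372863) = ((3 - 150*(-36)) + 93/192)/(293142 - 372863) = ((3 + 5400) + 93*(1/192))/(-79721) = (5403 + 31/64)*(-1/79721) = (345823/64)*(-1/79721) = -345823/5102144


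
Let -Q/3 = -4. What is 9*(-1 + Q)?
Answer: 99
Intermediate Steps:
Q = 12 (Q = -3*(-4) = 12)
9*(-1 + Q) = 9*(-1 + 12) = 9*11 = 99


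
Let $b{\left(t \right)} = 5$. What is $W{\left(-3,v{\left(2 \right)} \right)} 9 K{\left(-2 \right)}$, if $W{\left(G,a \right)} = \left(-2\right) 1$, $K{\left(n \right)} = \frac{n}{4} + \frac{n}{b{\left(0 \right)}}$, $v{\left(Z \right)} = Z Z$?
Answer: $\frac{81}{5} \approx 16.2$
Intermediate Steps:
$v{\left(Z \right)} = Z^{2}$
$K{\left(n \right)} = \frac{9 n}{20}$ ($K{\left(n \right)} = \frac{n}{4} + \frac{n}{5} = \frac{9 n}{20}$)
$W{\left(G,a \right)} = -2$
$W{\left(-3,v{\left(2 \right)} \right)} 9 K{\left(-2 \right)} = \left(-2\right) 9 \cdot \frac{9}{20} \left(-2\right) = \left(-18\right) \left(- \frac{9}{10}\right) = \frac{81}{5}$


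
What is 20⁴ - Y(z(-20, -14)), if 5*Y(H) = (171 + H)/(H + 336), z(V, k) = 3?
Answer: 90399942/565 ≈ 1.6000e+5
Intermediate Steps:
Y(H) = (171 + H)/(5*(336 + H)) (Y(H) = ((171 + H)/(H + 336))/5 = ((171 + H)/(336 + H))/5 = (171 + H)/(5*(336 + H)))
20⁴ - Y(z(-20, -14)) = 20⁴ - (171 + 3)/(5*(336 + 3)) = 160000 - 174/(5*339) = 160000 - 1*58/565 = 160000 - 58/565 = 90399942/565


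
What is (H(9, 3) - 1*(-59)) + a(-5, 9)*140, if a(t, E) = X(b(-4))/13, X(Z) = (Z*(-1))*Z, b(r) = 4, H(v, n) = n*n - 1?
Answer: -1369/13 ≈ -105.31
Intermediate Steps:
H(v, n) = -1 + n**2 (H(v, n) = n**2 - 1 = -1 + n**2)
X(Z) = -Z**2 (X(Z) = (-Z)*Z = -Z**2)
a(t, E) = -16/13 (a(t, E) = -1*4**2/13 = -1*16*(1/13) = -16*1/13 = -16/13)
(H(9, 3) - 1*(-59)) + a(-5, 9)*140 = ((-1 + 3**2) - 1*(-59)) - 16/13*140 = ((-1 + 9) + 59) - 2240/13 = (8 + 59) - 2240/13 = 67 - 2240/13 = -1369/13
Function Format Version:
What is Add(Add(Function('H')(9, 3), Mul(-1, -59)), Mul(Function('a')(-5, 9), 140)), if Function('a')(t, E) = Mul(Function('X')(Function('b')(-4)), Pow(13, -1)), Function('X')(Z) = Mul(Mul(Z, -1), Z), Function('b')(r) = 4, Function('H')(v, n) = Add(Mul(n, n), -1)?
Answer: Rational(-1369, 13) ≈ -105.31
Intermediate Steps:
Function('H')(v, n) = Add(-1, Pow(n, 2)) (Function('H')(v, n) = Add(Pow(n, 2), -1) = Add(-1, Pow(n, 2)))
Function('X')(Z) = Mul(-1, Pow(Z, 2)) (Function('X')(Z) = Mul(Mul(-1, Z), Z) = Mul(-1, Pow(Z, 2)))
Function('a')(t, E) = Rational(-16, 13) (Function('a')(t, E) = Mul(Mul(-1, Pow(4, 2)), Pow(13, -1)) = Mul(Mul(-1, 16), Rational(1, 13)) = Mul(-16, Rational(1, 13)) = Rational(-16, 13))
Add(Add(Function('H')(9, 3), Mul(-1, -59)), Mul(Function('a')(-5, 9), 140)) = Add(Add(Add(-1, Pow(3, 2)), Mul(-1, -59)), Mul(Rational(-16, 13), 140)) = Add(Add(Add(-1, 9), 59), Rational(-2240, 13)) = Add(Add(8, 59), Rational(-2240, 13)) = Add(67, Rational(-2240, 13)) = Rational(-1369, 13)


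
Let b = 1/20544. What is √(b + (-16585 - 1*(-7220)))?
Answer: I*√61758653439/2568 ≈ 96.773*I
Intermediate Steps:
b = 1/20544 ≈ 4.8676e-5
√(b + (-16585 - 1*(-7220))) = √(1/20544 + (-16585 - 1*(-7220))) = √(1/20544 + (-16585 + 7220)) = √(1/20544 - 9365) = √(-192394559/20544) = I*√61758653439/2568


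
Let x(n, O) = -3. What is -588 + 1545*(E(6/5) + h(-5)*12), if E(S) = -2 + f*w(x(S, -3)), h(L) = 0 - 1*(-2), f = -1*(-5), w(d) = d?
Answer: 10227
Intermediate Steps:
f = 5
h(L) = 2 (h(L) = 0 + 2 = 2)
E(S) = -17 (E(S) = -2 + 5*(-3) = -2 - 15 = -17)
-588 + 1545*(E(6/5) + h(-5)*12) = -588 + 1545*(-17 + 2*12) = -588 + 1545*(-17 + 24) = -588 + 1545*7 = -588 + 10815 = 10227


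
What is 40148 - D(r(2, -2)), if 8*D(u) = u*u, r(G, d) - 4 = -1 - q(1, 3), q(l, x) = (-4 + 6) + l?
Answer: 40148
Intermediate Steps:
q(l, x) = 2 + l
r(G, d) = 0 (r(G, d) = 4 + (-1 - (2 + 1)) = 4 + (-1 - 1*3) = 4 + (-1 - 3) = 4 - 4 = 0)
D(u) = u**2/8 (D(u) = (u*u)/8 = u**2/8)
40148 - D(r(2, -2)) = 40148 - 0**2/8 = 40148 - 0/8 = 40148 - 1*0 = 40148 + 0 = 40148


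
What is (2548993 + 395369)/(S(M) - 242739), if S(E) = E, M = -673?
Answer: -1472181/121706 ≈ -12.096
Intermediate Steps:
(2548993 + 395369)/(S(M) - 242739) = (2548993 + 395369)/(-673 - 242739) = 2944362/(-243412) = 2944362*(-1/243412) = -1472181/121706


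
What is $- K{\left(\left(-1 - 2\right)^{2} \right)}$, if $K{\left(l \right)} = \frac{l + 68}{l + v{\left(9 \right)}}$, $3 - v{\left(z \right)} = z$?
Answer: $- \frac{77}{3} \approx -25.667$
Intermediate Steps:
$v{\left(z \right)} = 3 - z$
$K{\left(l \right)} = \frac{68 + l}{-6 + l}$ ($K{\left(l \right)} = \frac{l + 68}{l + \left(3 - 9\right)} = \frac{68 + l}{l + \left(3 - 9\right)} = \frac{68 + l}{l - 6} = \frac{68 + l}{-6 + l}$)
$- K{\left(\left(-1 - 2\right)^{2} \right)} = - \frac{68 + \left(-1 - 2\right)^{2}}{-6 + \left(-1 - 2\right)^{2}} = - \frac{68 + \left(-3\right)^{2}}{-6 + \left(-3\right)^{2}} = - \frac{68 + 9}{-6 + 9} = - \frac{77}{3}$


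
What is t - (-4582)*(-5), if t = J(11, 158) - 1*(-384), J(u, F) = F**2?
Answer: 2438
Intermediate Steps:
t = 25348 (t = 158**2 - 1*(-384) = 24964 + 384 = 25348)
t - (-4582)*(-5) = 25348 - (-4582)*(-5) = 25348 - 1*22910 = 25348 - 22910 = 2438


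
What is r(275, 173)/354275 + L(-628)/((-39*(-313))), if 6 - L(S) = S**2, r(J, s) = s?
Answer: -139716154139/4324634925 ≈ -32.307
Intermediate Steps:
L(S) = 6 - S**2
r(275, 173)/354275 + L(-628)/((-39*(-313))) = 173/354275 + (6 - 1*(-628)**2)/((-39*(-313))) = 173*(1/354275) + (6 - 1*394384)/12207 = 173/354275 + (6 - 394384)*(1/12207) = 173/354275 - 394378*1/12207 = 173/354275 - 394378/12207 = -139716154139/4324634925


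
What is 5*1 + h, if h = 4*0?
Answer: 5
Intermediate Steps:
h = 0
5*1 + h = 5*1 + 0 = 5 + 0 = 5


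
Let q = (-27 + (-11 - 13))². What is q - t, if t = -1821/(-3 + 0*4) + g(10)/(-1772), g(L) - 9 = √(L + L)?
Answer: 3533377/1772 + √5/886 ≈ 1994.0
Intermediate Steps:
g(L) = 9 + √2*√L (g(L) = 9 + √(L + L) = 9 + √(2*L) = 9 + √2*√L)
t = 1075595/1772 - √5/886 (t = -1821/(-3 + 0*4) + (9 + √2*√10)/(-1772) = -1821/(-3 + 0) + (9 + 2*√5)*(-1/1772) = -1821/(-3) + (-9/1772 - √5/886) = -1821*(-⅓) + (-9/1772 - √5/886) = 607 + (-9/1772 - √5/886) = 1075595/1772 - √5/886 ≈ 606.99)
q = 2601 (q = (-27 - 24)² = (-51)² = 2601)
q - t = 2601 - (1075595/1772 - √5/886) = 2601 + (-1075595/1772 + √5/886) = 3533377/1772 + √5/886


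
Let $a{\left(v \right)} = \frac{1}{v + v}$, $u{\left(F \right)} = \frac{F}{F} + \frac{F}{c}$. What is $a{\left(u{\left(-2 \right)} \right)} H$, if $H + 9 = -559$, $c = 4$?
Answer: $-568$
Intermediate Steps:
$u{\left(F \right)} = 1 + \frac{F}{4}$ ($u{\left(F \right)} = \frac{F}{F} + \frac{F}{4} = 1 + F \frac{1}{4} = 1 + \frac{F}{4}$)
$a{\left(v \right)} = \frac{1}{2 v}$
$H = -568$ ($H = -9 - 559 = -568$)
$a{\left(u{\left(-2 \right)} \right)} H = \frac{1}{2 \left(1 + \frac{1}{4} \left(-2\right)\right)} \left(-568\right) = \frac{1}{2 \left(1 - \frac{1}{2}\right)} \left(-568\right) = \frac{\frac{1}{\frac{1}{2}}}{2} \left(-568\right) = \frac{1}{2} \cdot 2 \left(-568\right) = 1 \left(-568\right) = -568$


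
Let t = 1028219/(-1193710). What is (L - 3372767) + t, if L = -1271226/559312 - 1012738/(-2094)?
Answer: -589337563252147887409/174759043728360 ≈ -3.3723e+6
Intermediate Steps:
L = 140943642253/292799832 (L = -1271226*1/559312 - 1012738*(-1/2094) = -635613/279656 + 506369/1047 = 140943642253/292799832 ≈ 481.37)
t = -1028219/1193710 (t = 1028219*(-1/1193710) = -1028219/1193710 ≈ -0.86136)
(L - 3372767) + t = (140943642253/292799832 - 3372767) - 1028219/1193710 = -987404667332891/292799832 - 1028219/1193710 = -589337563252147887409/174759043728360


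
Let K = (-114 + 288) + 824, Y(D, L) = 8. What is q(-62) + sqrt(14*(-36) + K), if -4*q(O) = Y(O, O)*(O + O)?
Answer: 248 + sqrt(494) ≈ 270.23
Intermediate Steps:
q(O) = -4*O (q(O) = -2*(O + O) = -2*2*O = -4*O)
K = 998 (K = 174 + 824 = 998)
q(-62) + sqrt(14*(-36) + K) = -4*(-62) + sqrt(14*(-36) + 998) = 248 + sqrt(-504 + 998) = 248 + sqrt(494)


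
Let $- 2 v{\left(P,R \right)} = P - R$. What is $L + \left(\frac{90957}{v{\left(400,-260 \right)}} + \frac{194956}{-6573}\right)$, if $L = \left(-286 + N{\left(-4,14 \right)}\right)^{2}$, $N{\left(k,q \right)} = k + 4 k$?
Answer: $\frac{67480905133}{723030} \approx 93331.0$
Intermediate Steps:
$N{\left(k,q \right)} = 5 k$
$v{\left(P,R \right)} = \frac{R}{2} - \frac{P}{2}$ ($v{\left(P,R \right)} = - \frac{P - R}{2} = \frac{R}{2} - \frac{P}{2}$)
$L = 93636$ ($L = \left(-286 + 5 \left(-4\right)\right)^{2} = \left(-286 - 20\right)^{2} = \left(-306\right)^{2} = 93636$)
$L + \left(\frac{90957}{v{\left(400,-260 \right)}} + \frac{194956}{-6573}\right) = 93636 + \left(\frac{90957}{\frac{1}{2} \left(-260\right) - 200} + \frac{194956}{-6573}\right) = 93636 + \left(\frac{90957}{-130 - 200} + 194956 \left(- \frac{1}{6573}\right)\right) = 93636 + \left(\frac{90957}{-330} - \frac{194956}{6573}\right) = 93636 + \left(90957 \left(- \frac{1}{330}\right) - \frac{194956}{6573}\right) = 93636 - \frac{220731947}{723030} = \frac{67480905133}{723030}$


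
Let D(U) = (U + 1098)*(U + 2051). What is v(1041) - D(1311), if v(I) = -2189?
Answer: -8101247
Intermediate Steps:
D(U) = (1098 + U)*(2051 + U)
v(1041) - D(1311) = -2189 - (2251998 + 1311² + 3149*1311) = -2189 - (2251998 + 1718721 + 4128339) = -2189 - 1*8099058 = -2189 - 8099058 = -8101247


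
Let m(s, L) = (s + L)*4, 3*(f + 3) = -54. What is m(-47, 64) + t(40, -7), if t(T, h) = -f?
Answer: 89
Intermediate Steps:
f = -21 (f = -3 + (⅓)*(-54) = -3 - 18 = -21)
t(T, h) = 21 (t(T, h) = -1*(-21) = 21)
m(s, L) = 4*L + 4*s (m(s, L) = (L + s)*4 = 4*L + 4*s)
m(-47, 64) + t(40, -7) = (4*64 + 4*(-47)) + 21 = (256 - 188) + 21 = 68 + 21 = 89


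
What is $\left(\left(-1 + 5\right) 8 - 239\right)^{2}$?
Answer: $42849$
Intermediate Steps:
$\left(\left(-1 + 5\right) 8 - 239\right)^{2} = \left(4 \cdot 8 - 239\right)^{2} = \left(32 - 239\right)^{2} = \left(-207\right)^{2} = 42849$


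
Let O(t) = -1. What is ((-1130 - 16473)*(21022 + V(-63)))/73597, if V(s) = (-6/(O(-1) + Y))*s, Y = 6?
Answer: -1856905264/367985 ≈ -5046.1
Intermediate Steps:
V(s) = -6*s/5 (V(s) = (-6/(-1 + 6))*s = (-6/5)*s = ((1/5)*(-6))*s = -6*s/5)
((-1130 - 16473)*(21022 + V(-63)))/73597 = ((-1130 - 16473)*(21022 - 6/5*(-63)))/73597 = -17603*(21022 + 378/5)*(1/73597) = -17603*105488/5*(1/73597) = -1856905264/5*1/73597 = -1856905264/367985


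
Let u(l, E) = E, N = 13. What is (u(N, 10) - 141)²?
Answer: 17161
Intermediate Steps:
(u(N, 10) - 141)² = (10 - 141)² = (-131)² = 17161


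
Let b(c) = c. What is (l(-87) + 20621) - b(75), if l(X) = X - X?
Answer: 20546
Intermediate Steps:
l(X) = 0
(l(-87) + 20621) - b(75) = (0 + 20621) - 1*75 = 20621 - 75 = 20546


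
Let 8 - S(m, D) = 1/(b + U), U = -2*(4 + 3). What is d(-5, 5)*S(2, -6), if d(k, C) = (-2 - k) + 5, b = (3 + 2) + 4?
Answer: 328/5 ≈ 65.600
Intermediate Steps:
b = 9 (b = 5 + 4 = 9)
U = -14 (U = -2*7 = -14)
S(m, D) = 41/5 (S(m, D) = 8 - 1/(9 - 14) = 8 - 1/(-5) = 8 - 1*(-1/5) = 8 + 1/5 = 41/5)
d(k, C) = 3 - k
d(-5, 5)*S(2, -6) = (3 - 1*(-5))*(41/5) = (3 + 5)*(41/5) = 8*(41/5) = 328/5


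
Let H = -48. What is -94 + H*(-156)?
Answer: 7394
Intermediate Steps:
-94 + H*(-156) = -94 - 48*(-156) = -94 + 7488 = 7394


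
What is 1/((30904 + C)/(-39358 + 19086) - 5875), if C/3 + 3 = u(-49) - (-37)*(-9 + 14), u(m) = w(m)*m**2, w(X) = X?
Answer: -20272/118776503 ≈ -0.00017067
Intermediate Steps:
u(m) = m**3 (u(m) = m*m**2 = m**3)
C = -352401 (C = -9 + 3*((-49)**3 - (-37)*(-9 + 14)) = -9 + 3*(-117649 - (-37)*5) = -9 + 3*(-117649 - 1*(-185)) = -9 + 3*(-117649 + 185) = -9 + 3*(-117464) = -9 - 352392 = -352401)
1/((30904 + C)/(-39358 + 19086) - 5875) = 1/((30904 - 352401)/(-39358 + 19086) - 5875) = 1/(-321497/(-20272) - 5875) = 1/(-321497*(-1/20272) - 5875) = 1/(321497/20272 - 5875) = 1/(-118776503/20272) = -20272/118776503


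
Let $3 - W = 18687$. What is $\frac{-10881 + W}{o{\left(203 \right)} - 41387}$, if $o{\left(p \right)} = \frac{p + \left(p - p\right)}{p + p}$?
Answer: $\frac{6570}{9197} \approx 0.71436$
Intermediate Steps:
$o{\left(p \right)} = \frac{1}{2}$ ($o{\left(p \right)} = \frac{p + 0}{2 p} = p \frac{1}{2 p} = \frac{1}{2}$)
$W = -18684$ ($W = 3 - 18687 = -18684$)
$\frac{-10881 + W}{o{\left(203 \right)} - 41387} = \frac{-10881 - 18684}{\frac{1}{2} - 41387} = - \frac{29565}{- \frac{82773}{2}} = \left(-29565\right) \left(- \frac{2}{82773}\right) = \frac{6570}{9197}$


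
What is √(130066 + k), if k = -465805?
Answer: I*√335739 ≈ 579.43*I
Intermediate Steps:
√(130066 + k) = √(130066 - 465805) = √(-335739) = I*√335739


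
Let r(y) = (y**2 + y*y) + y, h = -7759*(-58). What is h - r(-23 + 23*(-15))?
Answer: 179542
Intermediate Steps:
h = 450022
r(y) = y + 2*y**2 (r(y) = (y**2 + y**2) + y = 2*y**2 + y = y + 2*y**2)
h - r(-23 + 23*(-15)) = 450022 - (-23 + 23*(-15))*(1 + 2*(-23 + 23*(-15))) = 450022 - (-23 - 345)*(1 + 2*(-23 - 345)) = 450022 - (-368)*(1 + 2*(-368)) = 450022 - (-368)*(1 - 736) = 450022 - (-368)*(-735) = 450022 - 1*270480 = 450022 - 270480 = 179542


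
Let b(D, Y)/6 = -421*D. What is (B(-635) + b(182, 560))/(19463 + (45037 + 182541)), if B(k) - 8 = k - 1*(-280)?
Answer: -460079/247041 ≈ -1.8624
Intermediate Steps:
b(D, Y) = -2526*D (b(D, Y) = 6*(-421*D) = -2526*D)
B(k) = 288 + k (B(k) = 8 + (k - 1*(-280)) = 8 + (k + 280) = 8 + (280 + k) = 288 + k)
(B(-635) + b(182, 560))/(19463 + (45037 + 182541)) = ((288 - 635) - 2526*182)/(19463 + (45037 + 182541)) = (-347 - 459732)/(19463 + 227578) = -460079/247041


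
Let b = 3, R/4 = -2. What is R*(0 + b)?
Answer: -24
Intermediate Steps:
R = -8 (R = 4*(-2) = -8)
R*(0 + b) = -8*(0 + 3) = -8*3 = -24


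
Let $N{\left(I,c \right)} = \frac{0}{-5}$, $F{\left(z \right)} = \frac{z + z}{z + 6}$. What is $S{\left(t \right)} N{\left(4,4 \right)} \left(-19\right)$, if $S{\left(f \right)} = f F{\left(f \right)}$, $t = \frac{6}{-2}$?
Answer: $0$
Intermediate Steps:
$F{\left(z \right)} = \frac{2 z}{6 + z}$
$t = -3$ ($t = 6 \left(- \frac{1}{2}\right) = -3$)
$N{\left(I,c \right)} = 0$ ($N{\left(I,c \right)} = 0 \left(- \frac{1}{5}\right) = 0$)
$S{\left(f \right)} = \frac{2 f^{2}}{6 + f}$ ($S{\left(f \right)} = f \frac{2 f}{6 + f} = \frac{2 f^{2}}{6 + f}$)
$S{\left(t \right)} N{\left(4,4 \right)} \left(-19\right) = \frac{2 \left(-3\right)^{2}}{6 - 3} \cdot 0 \left(-19\right) = 2 \cdot 9 \cdot \frac{1}{3} \cdot 0 \left(-19\right) = 6 \cdot 0 \left(-19\right) = 0 \left(-19\right) = 0$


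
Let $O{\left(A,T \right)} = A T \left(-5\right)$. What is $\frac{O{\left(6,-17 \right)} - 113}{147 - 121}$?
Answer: $\frac{397}{26} \approx 15.269$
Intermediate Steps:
$O{\left(A,T \right)} = - 5 A T$
$\frac{O{\left(6,-17 \right)} - 113}{147 - 121} = \frac{\left(-5\right) 6 \left(-17\right) - 113}{147 - 121} = \frac{510 - 113}{26} = 397 \cdot \frac{1}{26} = \frac{397}{26}$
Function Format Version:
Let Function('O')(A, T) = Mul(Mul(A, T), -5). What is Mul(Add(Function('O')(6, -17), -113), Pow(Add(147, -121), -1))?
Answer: Rational(397, 26) ≈ 15.269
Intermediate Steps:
Function('O')(A, T) = Mul(-5, A, T)
Mul(Add(Function('O')(6, -17), -113), Pow(Add(147, -121), -1)) = Mul(Add(Mul(-5, 6, -17), -113), Pow(Add(147, -121), -1)) = Mul(Add(510, -113), Pow(26, -1)) = Mul(397, Rational(1, 26)) = Rational(397, 26)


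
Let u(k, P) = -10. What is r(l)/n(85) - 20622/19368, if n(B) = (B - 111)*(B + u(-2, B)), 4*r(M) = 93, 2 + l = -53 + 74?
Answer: -2259067/2098200 ≈ -1.0767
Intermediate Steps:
l = 19 (l = -2 + (-53 + 74) = -2 + 21 = 19)
r(M) = 93/4 (r(M) = (¼)*93 = 93/4)
n(B) = (-111 + B)*(-10 + B) (n(B) = (B - 111)*(B - 10) = (-111 + B)*(-10 + B))
r(l)/n(85) - 20622/19368 = 93/(4*(1110 + 85² - 121*85)) - 20622/19368 = 93/(4*(1110 + 7225 - 10285)) - 20622*1/19368 = (93/4)/(-1950) - 3437/3228 = (93/4)*(-1/1950) - 3437/3228 = -31/2600 - 3437/3228 = -2259067/2098200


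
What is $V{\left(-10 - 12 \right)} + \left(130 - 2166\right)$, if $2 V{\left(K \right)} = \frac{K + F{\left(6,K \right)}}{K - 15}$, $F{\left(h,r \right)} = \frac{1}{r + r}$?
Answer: $- \frac{6628247}{3256} \approx -2035.7$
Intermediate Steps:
$F{\left(h,r \right)} = \frac{1}{2 r}$
$V{\left(K \right)} = \frac{K + \frac{1}{2 K}}{2 \left(-15 + K\right)}$ ($V{\left(K \right)} = \frac{\left(K + \frac{1}{2 K}\right) \frac{1}{K - 15}}{2} = \frac{\left(K + \frac{1}{2 K}\right) \frac{1}{-15 + K}}{2} = \frac{\frac{1}{-15 + K} \left(K + \frac{1}{2 K}\right)}{2} = \frac{K + \frac{1}{2 K}}{2 \left(-15 + K\right)}$)
$V{\left(-10 - 12 \right)} + \left(130 - 2166\right) = \frac{1 + 2 \left(-10 - 12\right)^{2}}{4 \left(-10 - 12\right) \left(-15 - 22\right)} + \left(130 - 2166\right) = \frac{1 + 2 \left(-22\right)^{2}}{4 \left(-22\right) \left(-15 - 22\right)} - 2036 = \frac{1}{4} \left(- \frac{1}{22}\right) \frac{1}{-37} \left(1 + 2 \cdot 484\right) - 2036 = \frac{1}{4} \left(- \frac{1}{22}\right) \left(- \frac{1}{37}\right) \left(1 + 968\right) - 2036 = \frac{1}{4} \left(- \frac{1}{22}\right) \left(- \frac{1}{37}\right) 969 - 2036 = \frac{969}{3256} - 2036 = - \frac{6628247}{3256}$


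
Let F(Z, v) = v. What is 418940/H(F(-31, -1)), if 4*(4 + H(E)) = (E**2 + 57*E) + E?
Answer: -1675760/73 ≈ -22956.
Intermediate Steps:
H(E) = -4 + E**2/4 + 29*E/2 (H(E) = -4 + ((E**2 + 57*E) + E)/4 = -4 + (E**2 + 58*E)/4 = -4 + (E**2/4 + 29*E/2) = -4 + E**2/4 + 29*E/2)
418940/H(F(-31, -1)) = 418940/(-4 + (1/4)*(-1)**2 + (29/2)*(-1)) = 418940/(-4 + (1/4)*1 - 29/2) = 418940/(-4 + 1/4 - 29/2) = 418940/(-73/4) = 418940*(-4/73) = -1675760/73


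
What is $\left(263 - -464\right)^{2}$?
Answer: $528529$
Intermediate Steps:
$\left(263 - -464\right)^{2} = \left(263 + 464\right)^{2} = 727^{2} = 528529$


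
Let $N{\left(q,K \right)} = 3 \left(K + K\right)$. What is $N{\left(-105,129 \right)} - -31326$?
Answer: $32100$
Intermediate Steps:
$N{\left(q,K \right)} = 6 K$ ($N{\left(q,K \right)} = 3 \cdot 2 K = 6 K$)
$N{\left(-105,129 \right)} - -31326 = 6 \cdot 129 - -31326 = 774 + 31326 = 32100$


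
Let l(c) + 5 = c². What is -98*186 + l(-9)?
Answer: -18152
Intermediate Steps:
l(c) = -5 + c²
-98*186 + l(-9) = -98*186 + (-5 + (-9)²) = -18228 + (-5 + 81) = -18228 + 76 = -18152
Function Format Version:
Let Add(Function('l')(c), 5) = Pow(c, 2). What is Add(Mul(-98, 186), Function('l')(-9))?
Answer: -18152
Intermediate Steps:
Function('l')(c) = Add(-5, Pow(c, 2))
Add(Mul(-98, 186), Function('l')(-9)) = Add(Mul(-98, 186), Add(-5, Pow(-9, 2))) = Add(-18228, Add(-5, 81)) = Add(-18228, 76) = -18152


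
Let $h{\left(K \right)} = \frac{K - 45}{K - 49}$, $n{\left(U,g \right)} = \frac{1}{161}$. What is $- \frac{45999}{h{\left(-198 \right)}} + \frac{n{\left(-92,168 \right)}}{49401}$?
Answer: $- \frac{1115634512990}{23860683} \approx -46756.0$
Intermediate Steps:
$n{\left(U,g \right)} = \frac{1}{161}$
$h{\left(K \right)} = \frac{-45 + K}{-49 + K}$
$- \frac{45999}{h{\left(-198 \right)}} + \frac{n{\left(-92,168 \right)}}{49401} = - \frac{45999}{\frac{1}{-49 - 198} \left(-45 - 198\right)} + \frac{1}{161 \cdot 49401} = - \frac{45999}{\frac{1}{-247} \left(-243\right)} + \frac{1}{161} \cdot \frac{1}{49401} = - \frac{45999}{\left(- \frac{1}{247}\right) \left(-243\right)} + \frac{1}{7953561} = - \frac{45999}{\frac{243}{247}} + \frac{1}{7953561} = \left(-45999\right) \frac{247}{243} + \frac{1}{7953561} = - \frac{1262417}{27} + \frac{1}{7953561} = - \frac{1115634512990}{23860683}$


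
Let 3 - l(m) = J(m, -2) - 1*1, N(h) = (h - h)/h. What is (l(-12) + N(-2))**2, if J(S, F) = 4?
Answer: 0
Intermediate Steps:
N(h) = 0 (N(h) = 0/h = 0)
l(m) = 0 (l(m) = 3 - (4 - 1*1) = 3 - (4 - 1) = 3 - 1*3 = 3 - 3 = 0)
(l(-12) + N(-2))**2 = (0 + 0)**2 = 0**2 = 0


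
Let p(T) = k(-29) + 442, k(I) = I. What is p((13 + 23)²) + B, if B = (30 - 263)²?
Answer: 54702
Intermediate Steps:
p(T) = 413 (p(T) = -29 + 442 = 413)
B = 54289 (B = (-233)² = 54289)
p((13 + 23)²) + B = 413 + 54289 = 54702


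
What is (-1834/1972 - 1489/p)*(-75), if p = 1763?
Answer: 231361875/1738318 ≈ 133.10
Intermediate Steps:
(-1834/1972 - 1489/p)*(-75) = (-1834/1972 - 1489/1763)*(-75) = (-1834*1/1972 - 1489*1/1763)*(-75) = (-917/986 - 1489/1763)*(-75) = -3084825/1738318*(-75) = 231361875/1738318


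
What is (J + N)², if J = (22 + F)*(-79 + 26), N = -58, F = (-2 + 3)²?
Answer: 1630729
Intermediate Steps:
F = 1 (F = 1² = 1)
J = -1219 (J = (22 + 1)*(-79 + 26) = 23*(-53) = -1219)
(J + N)² = (-1219 - 58)² = (-1277)² = 1630729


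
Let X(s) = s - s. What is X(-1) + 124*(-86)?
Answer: -10664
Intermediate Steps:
X(s) = 0
X(-1) + 124*(-86) = 0 + 124*(-86) = 0 - 10664 = -10664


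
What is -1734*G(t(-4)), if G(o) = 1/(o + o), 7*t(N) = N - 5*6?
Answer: 357/2 ≈ 178.50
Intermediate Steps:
t(N) = -30/7 + N/7 (t(N) = (N - 5*6)/7 = (N - 30)/7 = (-30 + N)/7 = -30/7 + N/7)
G(o) = 1/(2*o)
-1734*G(t(-4)) = -867/(-30/7 + (⅐)*(-4)) = -867/(-30/7 - 4/7) = -867/(-34/7) = -867*(-7)/34 = -1734*(-7/68) = 357/2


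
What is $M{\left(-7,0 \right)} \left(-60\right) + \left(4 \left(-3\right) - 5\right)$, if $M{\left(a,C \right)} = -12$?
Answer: $703$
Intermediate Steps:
$M{\left(-7,0 \right)} \left(-60\right) + \left(4 \left(-3\right) - 5\right) = \left(-12\right) \left(-60\right) + \left(4 \left(-3\right) - 5\right) = 720 - 17 = 703$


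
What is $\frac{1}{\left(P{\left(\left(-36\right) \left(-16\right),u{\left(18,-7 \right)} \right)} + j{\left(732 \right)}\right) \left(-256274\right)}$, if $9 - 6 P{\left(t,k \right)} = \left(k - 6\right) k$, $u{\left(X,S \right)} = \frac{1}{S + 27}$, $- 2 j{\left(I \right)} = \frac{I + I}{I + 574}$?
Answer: $- \frac{783600}{198626060659} \approx -3.9451 \cdot 10^{-6}$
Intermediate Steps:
$j{\left(I \right)} = - \frac{I}{574 + I}$ ($j{\left(I \right)} = - \frac{\left(I + I\right) \frac{1}{I + 574}}{2} = - \frac{2 I \frac{1}{574 + I}}{2} = - \frac{I}{574 + I}$)
$u{\left(X,S \right)} = \frac{1}{27 + S}$
$P{\left(t,k \right)} = \frac{3}{2} - \frac{k \left(-6 + k\right)}{6}$ ($P{\left(t,k \right)} = \frac{3}{2} - \frac{\left(k - 6\right) k}{6} = \frac{3}{2} - \frac{\left(-6 + k\right) k}{6} = \frac{3}{2} - \frac{k \left(-6 + k\right)}{6}$)
$\frac{1}{\left(P{\left(\left(-36\right) \left(-16\right),u{\left(18,-7 \right)} \right)} + j{\left(732 \right)}\right) \left(-256274\right)} = \frac{1}{\left(\left(\frac{3}{2} + \frac{1}{27 - 7} - \frac{\left(\frac{1}{27 - 7}\right)^{2}}{6}\right) - \frac{732}{574 + 732}\right) \left(-256274\right)} = \frac{1}{\left(\frac{3}{2} + \frac{1}{20} - \frac{\left(\frac{1}{20}\right)^{2}}{6}\right) - \frac{732}{1306}} \left(- \frac{1}{256274}\right) = \frac{1}{\left(\frac{3}{2} + \frac{1}{20} - \frac{1}{6 \cdot 400}\right) - 732 \cdot \frac{1}{1306}} \left(- \frac{1}{256274}\right) = \frac{1}{\left(\frac{3}{2} + \frac{1}{20} - \frac{1}{2400}\right) - \frac{366}{653}} \left(- \frac{1}{256274}\right) = \frac{1}{\frac{3719}{2400} - \frac{366}{653}} \left(- \frac{1}{256274}\right) = \frac{1}{\frac{1550107}{1567200}} \left(- \frac{1}{256274}\right) = \frac{1567200}{1550107} \left(- \frac{1}{256274}\right) = - \frac{783600}{198626060659}$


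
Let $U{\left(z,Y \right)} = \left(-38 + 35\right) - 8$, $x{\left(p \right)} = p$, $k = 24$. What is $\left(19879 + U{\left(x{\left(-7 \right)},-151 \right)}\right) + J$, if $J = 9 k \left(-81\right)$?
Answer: $2372$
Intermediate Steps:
$U{\left(z,Y \right)} = -11$ ($U{\left(z,Y \right)} = -3 - 8 = -11$)
$J = -17496$ ($J = 9 \cdot 24 \left(-81\right) = 9 \left(-1944\right) = -17496$)
$\left(19879 + U{\left(x{\left(-7 \right)},-151 \right)}\right) + J = \left(19879 - 11\right) - 17496 = 19868 - 17496 = 2372$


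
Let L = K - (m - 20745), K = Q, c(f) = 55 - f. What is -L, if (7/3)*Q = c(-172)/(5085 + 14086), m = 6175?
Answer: -1955250971/134197 ≈ -14570.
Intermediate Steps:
Q = 681/134197 (Q = 3*((55 - 1*(-172))/(5085 + 14086))/7 = 3*((55 + 172)/19171)/7 = 3*(227*(1/19171))/7 = (3/7)*(227/19171) = 681/134197 ≈ 0.0050746)
K = 681/134197 ≈ 0.0050746
L = 1955250971/134197 (L = 681/134197 - (6175 - 20745) = 681/134197 - 1*(-14570) = 681/134197 + 14570 = 1955250971/134197 ≈ 14570.)
-L = -1*1955250971/134197 = -1955250971/134197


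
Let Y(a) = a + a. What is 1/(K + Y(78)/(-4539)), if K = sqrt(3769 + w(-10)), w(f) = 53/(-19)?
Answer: 747422/81904151963 + 2289169*sqrt(1359602)/163808303926 ≈ 0.016304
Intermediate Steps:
w(f) = -53/19 (w(f) = 53*(-1/19) = -53/19)
Y(a) = 2*a
K = sqrt(1359602)/19 (K = sqrt(3769 - 53/19) = sqrt(71558/19) = sqrt(1359602)/19 ≈ 61.369)
1/(K + Y(78)/(-4539)) = 1/(sqrt(1359602)/19 + (2*78)/(-4539)) = 1/(sqrt(1359602)/19 + 156*(-1/4539)) = 1/(sqrt(1359602)/19 - 52/1513) = 1/(-52/1513 + sqrt(1359602)/19)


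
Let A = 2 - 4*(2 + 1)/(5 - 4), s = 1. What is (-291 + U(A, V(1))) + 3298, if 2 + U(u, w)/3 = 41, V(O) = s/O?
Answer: 3124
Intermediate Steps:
V(O) = 1/O
A = -10 (A = 2 - 12/1 = 2 - 12 = -10)
U(u, w) = 117 (U(u, w) = -6 + 3*41 = -6 + 123 = 117)
(-291 + U(A, V(1))) + 3298 = (-291 + 117) + 3298 = -174 + 3298 = 3124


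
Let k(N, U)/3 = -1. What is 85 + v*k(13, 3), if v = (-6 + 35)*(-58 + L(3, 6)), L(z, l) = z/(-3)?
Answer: 5218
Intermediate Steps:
k(N, U) = -3 (k(N, U) = 3*(-1) = -3)
L(z, l) = -z/3 (L(z, l) = z*(-⅓) = -z/3)
v = -1711 (v = (-6 + 35)*(-58 - ⅓*3) = 29*(-58 - 1) = 29*(-59) = -1711)
85 + v*k(13, 3) = 85 - 1711*(-3) = 85 + 5133 = 5218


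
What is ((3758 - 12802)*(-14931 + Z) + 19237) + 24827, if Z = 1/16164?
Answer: 545858390887/4041 ≈ 1.3508e+8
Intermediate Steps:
Z = 1/16164 ≈ 6.1866e-5
((3758 - 12802)*(-14931 + Z) + 19237) + 24827 = ((3758 - 12802)*(-14931 + 1/16164) + 19237) + 24827 = (-9044*(-241344683/16164) + 19237) + 24827 = (545680328263/4041 + 19237) + 24827 = 545758064980/4041 + 24827 = 545858390887/4041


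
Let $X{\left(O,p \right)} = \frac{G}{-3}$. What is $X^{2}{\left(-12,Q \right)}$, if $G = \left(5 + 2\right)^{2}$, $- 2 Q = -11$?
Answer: $\frac{2401}{9} \approx 266.78$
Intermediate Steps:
$Q = \frac{11}{2}$ ($Q = \left(- \frac{1}{2}\right) \left(-11\right) = \frac{11}{2} \approx 5.5$)
$G = 49$ ($G = 7^{2} = 49$)
$X{\left(O,p \right)} = - \frac{49}{3}$ ($X{\left(O,p \right)} = \frac{49}{-3} = 49 \left(- \frac{1}{3}\right) = - \frac{49}{3}$)
$X^{2}{\left(-12,Q \right)} = \left(- \frac{49}{3}\right)^{2} = \frac{2401}{9}$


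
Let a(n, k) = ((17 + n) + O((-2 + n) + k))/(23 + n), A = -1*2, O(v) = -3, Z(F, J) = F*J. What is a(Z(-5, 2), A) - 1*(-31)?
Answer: 407/13 ≈ 31.308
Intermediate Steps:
A = -2
a(n, k) = (14 + n)/(23 + n) (a(n, k) = ((17 + n) - 3)/(23 + n) = (14 + n)/(23 + n))
a(Z(-5, 2), A) - 1*(-31) = (14 - 5*2)/(23 - 5*2) - 1*(-31) = (14 - 10)/(23 - 10) + 31 = 4/13 + 31 = 407/13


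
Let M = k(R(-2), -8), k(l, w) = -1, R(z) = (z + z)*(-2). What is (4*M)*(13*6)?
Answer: -312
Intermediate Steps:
R(z) = -4*z (R(z) = (2*z)*(-2) = -4*z)
M = -1
(4*M)*(13*6) = (4*(-1))*(13*6) = -4*78 = -312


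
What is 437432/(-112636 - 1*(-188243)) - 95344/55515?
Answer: 17075363672/4197322605 ≈ 4.0682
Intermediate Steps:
437432/(-112636 - 1*(-188243)) - 95344/55515 = 437432/(-112636 + 188243) - 95344*1/55515 = 437432/75607 - 95344/55515 = 17075363672/4197322605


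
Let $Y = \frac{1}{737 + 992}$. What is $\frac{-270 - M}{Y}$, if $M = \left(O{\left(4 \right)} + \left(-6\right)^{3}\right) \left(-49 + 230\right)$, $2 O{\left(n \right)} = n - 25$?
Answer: $\frac{140832237}{2} \approx 7.0416 \cdot 10^{7}$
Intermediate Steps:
$O{\left(n \right)} = - \frac{25}{2} + \frac{n}{2}$ ($O{\left(n \right)} = \frac{n - 25}{2} = \frac{-25 + n}{2} = - \frac{25}{2} + \frac{n}{2}$)
$Y = \frac{1}{1729} \approx 0.00057837$
$M = - \frac{81993}{2}$ ($M = \left(\left(- \frac{25}{2} + \frac{1}{2} \cdot 4\right) + \left(-6\right)^{3}\right) \left(-49 + 230\right) = \left(\left(- \frac{25}{2} + 2\right) - 216\right) 181 = \left(- \frac{21}{2} - 216\right) 181 = \left(- \frac{453}{2}\right) 181 = - \frac{81993}{2} \approx -40997.0$)
$\frac{-270 - M}{Y} = \left(-270 - - \frac{81993}{2}\right) \frac{1}{\frac{1}{1729}} = \left(-270 + \frac{81993}{2}\right) 1729 = \frac{81453}{2} \cdot 1729 = \frac{140832237}{2}$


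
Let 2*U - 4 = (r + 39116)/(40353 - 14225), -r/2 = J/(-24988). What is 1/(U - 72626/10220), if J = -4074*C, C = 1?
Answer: -834062457760/3634613029963 ≈ -0.22948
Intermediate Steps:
J = -4074 (J = -4074*1 = -4074)
r = -2037/6247 (r = -(-8148)/(-24988) = -(-8148)*(-1)/24988 = -2*2037/12494 = -2037/6247 ≈ -0.32608)
U = 897242079/326443232 (U = 2 + ((-2037/6247 + 39116)/(40353 - 14225))/2 = 2 + ((244355615/6247)/26128)/2 = 2 + ((244355615/6247)*(1/26128))/2 = 2 + (½)*(244355615/163221616) = 2 + 244355615/326443232 = 897242079/326443232 ≈ 2.7485)
1/(U - 72626/10220) = 1/(897242079/326443232 - 72626/10220) = 1/(897242079/326443232 - 72626*1/10220) = 1/(897242079/326443232 - 36313/5110) = 1/(-3634613029963/834062457760) = -834062457760/3634613029963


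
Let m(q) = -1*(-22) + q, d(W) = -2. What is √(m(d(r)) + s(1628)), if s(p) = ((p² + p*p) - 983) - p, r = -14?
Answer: √5298177 ≈ 2301.8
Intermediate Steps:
m(q) = 22 + q
s(p) = -983 - p + 2*p² (s(p) = ((p² + p²) - 983) - p = (2*p² - 983) - p = (-983 + 2*p²) - p = -983 - p + 2*p²)
√(m(d(r)) + s(1628)) = √((22 - 2) + (-983 - 1*1628 + 2*1628²)) = √(20 + (-983 - 1628 + 2*2650384)) = √(20 + (-983 - 1628 + 5300768)) = √(20 + 5298157) = √5298177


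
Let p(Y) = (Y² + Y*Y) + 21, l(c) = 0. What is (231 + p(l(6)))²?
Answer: 63504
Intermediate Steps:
p(Y) = 21 + 2*Y² (p(Y) = (Y² + Y²) + 21 = 2*Y² + 21 = 21 + 2*Y²)
(231 + p(l(6)))² = (231 + (21 + 2*0²))² = (231 + (21 + 2*0))² = (231 + (21 + 0))² = (231 + 21)² = 252² = 63504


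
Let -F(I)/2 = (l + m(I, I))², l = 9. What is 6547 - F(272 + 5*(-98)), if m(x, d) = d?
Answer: 93909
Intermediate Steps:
F(I) = -2*(9 + I)²
6547 - F(272 + 5*(-98)) = 6547 - (-2)*(9 + (272 + 5*(-98)))² = 6547 - (-2)*(9 + (272 - 490))² = 6547 - (-2)*(9 - 218)² = 6547 - (-2)*(-209)² = 6547 - (-2)*43681 = 6547 - 1*(-87362) = 6547 + 87362 = 93909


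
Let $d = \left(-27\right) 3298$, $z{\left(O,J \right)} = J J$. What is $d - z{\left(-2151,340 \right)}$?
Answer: $-204646$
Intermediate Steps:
$z{\left(O,J \right)} = J^{2}$
$d = -89046$
$d - z{\left(-2151,340 \right)} = -89046 - 340^{2} = -89046 - 115600 = -204646$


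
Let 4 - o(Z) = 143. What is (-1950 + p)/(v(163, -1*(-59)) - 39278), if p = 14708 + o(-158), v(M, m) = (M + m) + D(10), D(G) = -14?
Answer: -12619/39070 ≈ -0.32298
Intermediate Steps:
o(Z) = -139 (o(Z) = 4 - 1*143 = 4 - 143 = -139)
v(M, m) = -14 + M + m (v(M, m) = (M + m) - 14 = -14 + M + m)
p = 14569 (p = 14708 - 139 = 14569)
(-1950 + p)/(v(163, -1*(-59)) - 39278) = (-1950 + 14569)/((-14 + 163 - 1*(-59)) - 39278) = 12619/((-14 + 163 + 59) - 39278) = 12619/(208 - 39278) = 12619/(-39070) = 12619*(-1/39070) = -12619/39070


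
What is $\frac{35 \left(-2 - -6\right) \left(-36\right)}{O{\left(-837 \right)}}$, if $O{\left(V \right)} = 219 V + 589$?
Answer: $\frac{360}{13051} \approx 0.027584$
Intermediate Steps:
$O{\left(V \right)} = 589 + 219 V$
$\frac{35 \left(-2 - -6\right) \left(-36\right)}{O{\left(-837 \right)}} = \frac{35 \left(-2 - -6\right) \left(-36\right)}{589 + 219 \left(-837\right)} = \frac{35 \left(-2 + 6\right) \left(-36\right)}{589 - 183303} = \frac{35 \cdot 4 \left(-36\right)}{-182714} = 140 \left(-36\right) \left(- \frac{1}{182714}\right) = \left(-5040\right) \left(- \frac{1}{182714}\right) = \frac{360}{13051}$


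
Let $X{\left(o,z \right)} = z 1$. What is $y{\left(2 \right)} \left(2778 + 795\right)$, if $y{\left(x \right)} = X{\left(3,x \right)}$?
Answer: $7146$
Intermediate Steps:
$X{\left(o,z \right)} = z$
$y{\left(x \right)} = x$
$y{\left(2 \right)} \left(2778 + 795\right) = 2 \left(2778 + 795\right) = 2 \cdot 3573 = 7146$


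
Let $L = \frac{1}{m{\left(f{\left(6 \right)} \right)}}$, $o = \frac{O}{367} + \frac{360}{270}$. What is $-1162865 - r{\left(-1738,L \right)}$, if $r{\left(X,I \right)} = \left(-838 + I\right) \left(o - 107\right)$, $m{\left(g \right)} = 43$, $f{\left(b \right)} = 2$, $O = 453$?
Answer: $- \frac{19732197345}{15781} \approx -1.2504 \cdot 10^{6}$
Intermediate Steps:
$o = \frac{2827}{1101}$ ($o = \frac{453}{367} + \frac{360}{270} = 453 \cdot \frac{1}{367} + 360 \cdot \frac{1}{270} = \frac{453}{367} + \frac{4}{3} = \frac{2827}{1101} \approx 2.5677$)
$L = \frac{1}{43} \approx 0.023256$
$r{\left(X,I \right)} = \frac{96353240}{1101} - \frac{114980 I}{1101}$ ($r{\left(X,I \right)} = \left(-838 + I\right) \left(\frac{2827}{1101} - 107\right) = \left(-838 + I\right) \left(- \frac{114980}{1101}\right) = \frac{96353240}{1101} - \frac{114980 I}{1101}$)
$-1162865 - r{\left(-1738,L \right)} = -1162865 - \left(\frac{96353240}{1101} - \frac{114980}{47343}\right) = -1162865 - \frac{1381024780}{15781} = - \frac{19732197345}{15781}$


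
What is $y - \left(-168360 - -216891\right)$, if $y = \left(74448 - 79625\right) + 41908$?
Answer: $-11800$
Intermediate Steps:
$y = 36731$ ($y = -5177 + 41908 = 36731$)
$y - \left(-168360 - -216891\right) = 36731 - \left(-168360 - -216891\right) = 36731 - \left(-168360 + 216891\right) = 36731 - 48531 = -11800$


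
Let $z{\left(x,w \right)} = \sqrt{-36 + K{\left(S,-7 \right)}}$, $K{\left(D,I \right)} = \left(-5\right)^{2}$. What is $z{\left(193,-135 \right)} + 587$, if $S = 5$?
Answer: $587 + i \sqrt{11} \approx 587.0 + 3.3166 i$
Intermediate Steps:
$K{\left(D,I \right)} = 25$
$z{\left(x,w \right)} = i \sqrt{11}$ ($z{\left(x,w \right)} = \sqrt{-36 + 25} = \sqrt{-11} = i \sqrt{11}$)
$z{\left(193,-135 \right)} + 587 = i \sqrt{11} + 587 = 587 + i \sqrt{11}$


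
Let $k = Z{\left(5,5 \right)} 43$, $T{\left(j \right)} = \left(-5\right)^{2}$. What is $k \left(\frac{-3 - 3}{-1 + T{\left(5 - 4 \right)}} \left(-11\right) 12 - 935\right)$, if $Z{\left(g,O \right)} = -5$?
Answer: $193930$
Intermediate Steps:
$T{\left(j \right)} = 25$
$k = -215$ ($k = \left(-5\right) 43 = -215$)
$k \left(\frac{-3 - 3}{-1 + T{\left(5 - 4 \right)}} \left(-11\right) 12 - 935\right) = - 215 \left(\frac{-3 - 3}{-1 + 25} \left(-11\right) 12 - 935\right) = - 215 \left(- \frac{6}{24} \left(-11\right) 12 - 935\right) = - 215 \left(\left(-6\right) \frac{1}{24} \left(-11\right) 12 - 935\right) = - 215 \left(\left(- \frac{1}{4}\right) \left(-11\right) 12 - 935\right) = - 215 \left(\frac{11}{4} \cdot 12 - 935\right) = - 215 \left(33 - 935\right) = \left(-215\right) \left(-902\right) = 193930$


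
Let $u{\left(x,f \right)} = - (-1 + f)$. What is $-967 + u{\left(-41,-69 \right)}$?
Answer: $-897$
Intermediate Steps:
$u{\left(x,f \right)} = 1 - f$
$-967 + u{\left(-41,-69 \right)} = -967 + \left(1 - -69\right) = -967 + \left(1 + 69\right) = -967 + 70 = -897$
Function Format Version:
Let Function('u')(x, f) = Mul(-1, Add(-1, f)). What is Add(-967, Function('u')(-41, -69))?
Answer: -897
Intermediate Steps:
Function('u')(x, f) = Add(1, Mul(-1, f))
Add(-967, Function('u')(-41, -69)) = Add(-967, Add(1, Mul(-1, -69))) = Add(-967, Add(1, 69)) = Add(-967, 70) = -897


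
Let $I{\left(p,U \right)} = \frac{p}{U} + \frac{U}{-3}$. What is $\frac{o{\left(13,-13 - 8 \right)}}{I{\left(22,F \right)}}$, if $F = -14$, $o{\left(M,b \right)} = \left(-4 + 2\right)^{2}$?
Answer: $\frac{84}{65} \approx 1.2923$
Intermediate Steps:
$o{\left(M,b \right)} = 4$ ($o{\left(M,b \right)} = \left(-2\right)^{2} = 4$)
$I{\left(p,U \right)} = - \frac{U}{3} + \frac{p}{U}$ ($I{\left(p,U \right)} = \frac{p}{U} + U \left(- \frac{1}{3}\right) = \frac{p}{U} - \frac{U}{3} = - \frac{U}{3} + \frac{p}{U}$)
$\frac{o{\left(13,-13 - 8 \right)}}{I{\left(22,F \right)}} = \frac{4}{\left(- \frac{1}{3}\right) \left(-14\right) + \frac{22}{-14}} = \frac{4}{\frac{14}{3} + 22 \left(- \frac{1}{14}\right)} = \frac{4}{\frac{14}{3} - \frac{11}{7}} = \frac{4}{\frac{65}{21}} = 4 \cdot \frac{21}{65} = \frac{84}{65}$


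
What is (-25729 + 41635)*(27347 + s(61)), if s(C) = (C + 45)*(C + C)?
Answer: 640677774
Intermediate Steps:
s(C) = 2*C*(45 + C) (s(C) = (45 + C)*(2*C) = 2*C*(45 + C))
(-25729 + 41635)*(27347 + s(61)) = (-25729 + 41635)*(27347 + 2*61*(45 + 61)) = 15906*(27347 + 2*61*106) = 15906*(27347 + 12932) = 15906*40279 = 640677774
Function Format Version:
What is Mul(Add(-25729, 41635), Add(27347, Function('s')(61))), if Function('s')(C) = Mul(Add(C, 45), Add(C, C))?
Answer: 640677774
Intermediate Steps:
Function('s')(C) = Mul(2, C, Add(45, C)) (Function('s')(C) = Mul(Add(45, C), Mul(2, C)) = Mul(2, C, Add(45, C)))
Mul(Add(-25729, 41635), Add(27347, Function('s')(61))) = Mul(Add(-25729, 41635), Add(27347, Mul(2, 61, Add(45, 61)))) = Mul(15906, Add(27347, Mul(2, 61, 106))) = Mul(15906, Add(27347, 12932)) = Mul(15906, 40279) = 640677774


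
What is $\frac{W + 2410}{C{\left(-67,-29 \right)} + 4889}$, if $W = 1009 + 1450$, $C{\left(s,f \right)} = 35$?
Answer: $\frac{4869}{4924} \approx 0.98883$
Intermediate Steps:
$W = 2459$
$\frac{W + 2410}{C{\left(-67,-29 \right)} + 4889} = \frac{2459 + 2410}{35 + 4889} = \frac{4869}{4924}$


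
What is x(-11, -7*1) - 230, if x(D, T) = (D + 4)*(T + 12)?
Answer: -265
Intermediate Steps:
x(D, T) = (4 + D)*(12 + T)
x(-11, -7*1) - 230 = (48 + 4*(-7*1) + 12*(-11) - (-77)) - 230 = (48 + 4*(-7) - 132 - 11*(-7)) - 230 = (48 - 28 - 132 + 77) - 230 = -35 - 230 = -265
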